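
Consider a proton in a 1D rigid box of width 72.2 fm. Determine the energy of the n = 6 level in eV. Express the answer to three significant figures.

For an infinite well E_n = n²h²/(8m_pL²), so E_1 = h²/(8m_pL²) = (6.626×10^-34)²/(8·1.673×10^-27·(7.22×10^-14 m)²) = 6.293×10^-15 J.
Then E_6 = 6²·E_1 = 36·6.293×10^-15 J = 2.265×10^-13 J.
Converting, E_6 = 2.265×10^-13 J / (1.602×10^-19 J/eV) = 1.41×10^6 eV.

E_6 = 1.41×10^6 eV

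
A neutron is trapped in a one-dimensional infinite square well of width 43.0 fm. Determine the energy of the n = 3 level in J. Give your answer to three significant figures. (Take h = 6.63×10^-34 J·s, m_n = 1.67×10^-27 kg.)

E_3 = 1.60×10^-13 J

For an infinite well E_n = n²h²/(8m_nL²), so E_1 = h²/(8m_nL²) = (6.63×10^-34)²/(8·1.67×10^-27·(4.30×10^-14 m)²) = 1.779×10^-14 J.
Then E_3 = 3²·E_1 = 9·1.779×10^-14 J = 1.60×10^-13 J.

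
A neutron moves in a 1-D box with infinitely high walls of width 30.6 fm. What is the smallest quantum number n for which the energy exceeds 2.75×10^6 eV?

n = 4

E_1 = h²/(8m_nL²) = 3.499×10^-14 J = 2.184×10^5 eV.
Need n² > 2.75×10^6/2.184×10^5 = 12.59, i.e. n > 3.548.
The smallest integer satisfying this is n = 4.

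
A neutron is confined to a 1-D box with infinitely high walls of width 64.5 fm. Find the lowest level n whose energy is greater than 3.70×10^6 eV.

n = 9

E_1 = h²/(8m_nL²) = 7.876×10^-15 J = 4.916×10^4 eV.
Need n² > 3.70×10^6/4.916×10^4 = 75.26, i.e. n > 8.675.
The smallest integer satisfying this is n = 9.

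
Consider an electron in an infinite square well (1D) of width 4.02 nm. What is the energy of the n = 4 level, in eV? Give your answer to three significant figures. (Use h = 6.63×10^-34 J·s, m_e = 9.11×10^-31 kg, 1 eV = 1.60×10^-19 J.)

For an infinite well E_n = n²h²/(8m_eL²), so E_1 = h²/(8m_eL²) = (6.63×10^-34)²/(8·9.11×10^-31·(4.02×10^-9 m)²) = 3.732×10^-21 J.
Then E_4 = 4²·E_1 = 16·3.732×10^-21 J = 5.971×10^-20 J.
Converting, E_4 = 5.971×10^-20 J / (1.60×10^-19 J/eV) = 0.373 eV.

E_4 = 0.373 eV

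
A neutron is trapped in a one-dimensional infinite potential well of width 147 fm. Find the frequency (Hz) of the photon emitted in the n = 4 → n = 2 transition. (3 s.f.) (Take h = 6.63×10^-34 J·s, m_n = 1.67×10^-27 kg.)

f = 2.76×10^19 Hz

E_1 = h²/(8m_nL²) = 1.523×10^-15 J and ΔE = (4² − 2²)E_1 = 1.828×10^-14 J.
f = ΔE/h = 1.828×10^-14/6.63×10^-34 = 2.76×10^19 Hz.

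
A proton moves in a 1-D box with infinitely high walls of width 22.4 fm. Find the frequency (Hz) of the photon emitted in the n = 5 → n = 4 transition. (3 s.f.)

E_1 = h²/(8m_pL²) = 6.538×10^-14 J and ΔE = (5² − 4²)E_1 = 5.884×10^-13 J.
f = ΔE/h = 5.884×10^-13/6.626×10^-34 = 8.88×10^20 Hz.

f = 8.88×10^20 Hz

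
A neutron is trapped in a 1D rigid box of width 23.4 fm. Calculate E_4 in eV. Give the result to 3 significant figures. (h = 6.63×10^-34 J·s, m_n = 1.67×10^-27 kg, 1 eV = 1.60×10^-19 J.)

E_4 = 6.01×10^6 eV

For an infinite well E_n = n²h²/(8m_nL²), so E_1 = h²/(8m_nL²) = (6.63×10^-34)²/(8·1.67×10^-27·(2.34×10^-14 m)²) = 6.009×10^-14 J.
Then E_4 = 4²·E_1 = 16·6.009×10^-14 J = 9.614×10^-13 J.
Converting, E_4 = 9.614×10^-13 J / (1.60×10^-19 J/eV) = 6.01×10^6 eV.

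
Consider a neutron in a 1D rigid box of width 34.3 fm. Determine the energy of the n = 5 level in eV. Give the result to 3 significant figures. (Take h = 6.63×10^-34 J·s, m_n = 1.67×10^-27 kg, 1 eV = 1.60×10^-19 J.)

For an infinite well E_n = n²h²/(8m_nL²), so E_1 = h²/(8m_nL²) = (6.63×10^-34)²/(8·1.67×10^-27·(3.43×10^-14 m)²) = 2.797×10^-14 J.
Then E_5 = 5²·E_1 = 25·2.797×10^-14 J = 6.992×10^-13 J.
Converting, E_5 = 6.992×10^-13 J / (1.60×10^-19 J/eV) = 4.37×10^6 eV.

E_5 = 4.37×10^6 eV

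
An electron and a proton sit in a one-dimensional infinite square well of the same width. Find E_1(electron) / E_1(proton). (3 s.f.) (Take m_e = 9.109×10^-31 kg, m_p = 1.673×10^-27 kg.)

E_n ∝ 1/m at fixed n and L, so the ratio is m_p/m_e = 1.673×10^-27/9.109×10^-31 = 1.84×10^3.

1.84×10^3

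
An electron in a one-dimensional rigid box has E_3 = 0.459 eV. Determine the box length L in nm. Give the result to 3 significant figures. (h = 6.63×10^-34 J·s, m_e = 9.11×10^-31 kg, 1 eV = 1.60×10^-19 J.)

L = 2.72 nm

From E_n = n²h²/(8m_eL²), L = n·h/√(8m_eE_n).
E_3 = 0.459 eV = 7.344×10^-20 J, so L = 3·6.63×10^-34/√(8·9.11×10^-31·7.344×10^-20) = 2.72×10^-9 m = 2.72 nm.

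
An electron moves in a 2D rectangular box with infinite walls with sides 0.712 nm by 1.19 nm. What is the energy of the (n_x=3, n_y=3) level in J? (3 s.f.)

For a 2D rectangular well E = (h²/8m_e)·Σ n_i²/L_i² = (6.626×10^-34)²/(8·9.109×10^-31) · [3²/(0.712 nm)² + 3²/(1.19 nm)²].
Evaluating gives E = 1.45×10^-18 J.

E = 1.45×10^-18 J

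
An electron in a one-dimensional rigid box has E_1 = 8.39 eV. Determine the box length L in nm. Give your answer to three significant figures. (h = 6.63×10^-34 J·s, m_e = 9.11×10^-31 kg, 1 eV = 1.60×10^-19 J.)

L = 0.212 nm

From E_n = n²h²/(8m_eL²), L = n·h/√(8m_eE_n).
E_1 = 8.39 eV = 1.342×10^-18 J, so L = 1·6.63×10^-34/√(8·9.11×10^-31·1.342×10^-18) = 2.12×10^-10 m = 0.212 nm.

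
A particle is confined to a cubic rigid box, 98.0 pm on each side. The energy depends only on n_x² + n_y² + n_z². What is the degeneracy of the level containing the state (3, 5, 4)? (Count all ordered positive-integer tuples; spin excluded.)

degeneracy = 6

The level has n_x² + n_y² + n_z² = 50. The ordered positive-integer solutions are (3, 4, 5), (3, 5, 4), (4, 3, 5), (4, 5, 3), (5, 3, 4), (5, 4, 3).
That gives 6 states.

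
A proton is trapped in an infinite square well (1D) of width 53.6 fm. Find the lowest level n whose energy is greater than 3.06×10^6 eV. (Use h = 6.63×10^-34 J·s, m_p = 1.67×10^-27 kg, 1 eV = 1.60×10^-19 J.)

n = 7

E_1 = h²/(8m_pL²) = 1.145×10^-14 J = 7.156×10^4 eV.
Need n² > 3.06×10^6/7.156×10^4 = 42.76, i.e. n > 6.539.
The smallest integer satisfying this is n = 7.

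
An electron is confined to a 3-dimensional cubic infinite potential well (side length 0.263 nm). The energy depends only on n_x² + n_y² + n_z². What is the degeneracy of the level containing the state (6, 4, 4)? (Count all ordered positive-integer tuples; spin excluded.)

The level has n_x² + n_y² + n_z² = 68. The ordered positive-integer solutions are (4, 4, 6), (4, 6, 4), (6, 4, 4).
That gives 3 states.

degeneracy = 3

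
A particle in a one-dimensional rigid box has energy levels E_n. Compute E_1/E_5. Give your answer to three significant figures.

E_n ∝ n², so E_1/E_5 = 1²/5² = 1/25 = 0.0400.

0.0400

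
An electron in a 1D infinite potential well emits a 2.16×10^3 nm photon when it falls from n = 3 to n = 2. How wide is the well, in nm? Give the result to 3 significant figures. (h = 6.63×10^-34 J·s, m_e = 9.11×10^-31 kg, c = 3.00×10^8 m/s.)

The photon carries ΔE = hc/λ = 6.63×10^-34·3.00×10^8/2.16×10^-6 m = 9.208×10^-20 J.
Since ΔE = (3² − 2²)E_1, E_1 = 1.842×10^-20 J, and L = h/√(8m_eE_1) = 1.81×10^-9 m = 1.81 nm.

L = 1.81 nm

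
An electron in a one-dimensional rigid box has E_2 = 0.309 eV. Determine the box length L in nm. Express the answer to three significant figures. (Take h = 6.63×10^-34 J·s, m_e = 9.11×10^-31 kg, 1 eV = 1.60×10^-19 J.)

From E_n = n²h²/(8m_eL²), L = n·h/√(8m_eE_n).
E_2 = 0.309 eV = 4.944×10^-20 J, so L = 2·6.63×10^-34/√(8·9.11×10^-31·4.944×10^-20) = 2.21×10^-9 m = 2.21 nm.

L = 2.21 nm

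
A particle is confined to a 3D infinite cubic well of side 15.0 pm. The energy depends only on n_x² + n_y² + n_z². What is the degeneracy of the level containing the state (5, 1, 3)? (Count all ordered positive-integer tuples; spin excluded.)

degeneracy = 6

The level has n_x² + n_y² + n_z² = 35. The ordered positive-integer solutions are (1, 3, 5), (1, 5, 3), (3, 1, 5), (3, 5, 1), (5, 1, 3), (5, 3, 1).
That gives 6 states.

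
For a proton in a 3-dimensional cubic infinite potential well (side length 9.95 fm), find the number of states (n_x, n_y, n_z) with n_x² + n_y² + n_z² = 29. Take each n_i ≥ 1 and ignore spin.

The level has n_x² + n_y² + n_z² = 29. The ordered positive-integer solutions are (2, 3, 4), (2, 4, 3), (3, 2, 4), (3, 4, 2), (4, 2, 3), (4, 3, 2).
That gives 6 states.

degeneracy = 6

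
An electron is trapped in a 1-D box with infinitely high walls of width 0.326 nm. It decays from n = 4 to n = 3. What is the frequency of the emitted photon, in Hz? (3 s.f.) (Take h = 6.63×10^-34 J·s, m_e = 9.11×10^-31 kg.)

f = 5.99×10^15 Hz

E_1 = h²/(8m_eL²) = 5.675×10^-19 J and ΔE = (4² − 3²)E_1 = 3.972×10^-18 J.
f = ΔE/h = 3.972×10^-18/6.63×10^-34 = 5.99×10^15 Hz.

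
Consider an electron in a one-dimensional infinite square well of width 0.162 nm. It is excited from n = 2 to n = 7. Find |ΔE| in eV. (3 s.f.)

E_1 = h²/(8m_eL²) = 2.296×10^-18 J.
|ΔE| = |2² − 7²|·E_1 = 45·2.296×10^-18 J = 1.033×10^-16 J = 645 eV.

|ΔE| = 645 eV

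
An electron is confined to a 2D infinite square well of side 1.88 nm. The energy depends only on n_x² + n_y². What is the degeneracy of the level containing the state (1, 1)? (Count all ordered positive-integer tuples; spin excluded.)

The level has n_x² + n_y² = 2. The ordered positive-integer solutions are (1, 1).
That gives 1 state.

degeneracy = 1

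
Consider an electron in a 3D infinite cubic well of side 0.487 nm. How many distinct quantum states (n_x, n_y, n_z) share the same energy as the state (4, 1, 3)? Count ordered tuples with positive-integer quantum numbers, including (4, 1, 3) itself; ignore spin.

degeneracy = 6

The level has n_x² + n_y² + n_z² = 26. The ordered positive-integer solutions are (1, 3, 4), (1, 4, 3), (3, 1, 4), (3, 4, 1), (4, 1, 3), (4, 3, 1).
That gives 6 states.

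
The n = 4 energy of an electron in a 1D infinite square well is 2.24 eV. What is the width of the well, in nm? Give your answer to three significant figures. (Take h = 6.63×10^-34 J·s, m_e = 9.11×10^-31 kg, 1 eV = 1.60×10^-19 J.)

From E_n = n²h²/(8m_eL²), L = n·h/√(8m_eE_n).
E_4 = 2.24 eV = 3.584×10^-19 J, so L = 4·6.63×10^-34/√(8·9.11×10^-31·3.584×10^-19) = 1.64×10^-9 m = 1.64 nm.

L = 1.64 nm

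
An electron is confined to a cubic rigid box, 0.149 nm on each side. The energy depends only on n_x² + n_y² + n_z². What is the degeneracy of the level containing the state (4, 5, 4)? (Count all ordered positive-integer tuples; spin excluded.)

degeneracy = 6

The level has n_x² + n_y² + n_z² = 57. The ordered positive-integer solutions are (2, 2, 7), (2, 7, 2), (4, 4, 5), (4, 5, 4), (5, 4, 4), (7, 2, 2).
That gives 6 states.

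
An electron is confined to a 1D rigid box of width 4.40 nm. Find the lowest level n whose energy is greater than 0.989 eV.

E_1 = h²/(8m_eL²) = 3.112×10^-21 J = 0.01943 eV.
Need n² > 0.989/0.01943 = 50.90, i.e. n > 7.134.
The smallest integer satisfying this is n = 8.

n = 8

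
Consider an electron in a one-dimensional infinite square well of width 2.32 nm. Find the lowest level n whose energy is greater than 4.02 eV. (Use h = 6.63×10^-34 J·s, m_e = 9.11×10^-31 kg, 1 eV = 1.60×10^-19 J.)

n = 8

E_1 = h²/(8m_eL²) = 1.121×10^-20 J = 0.07006 eV.
Need n² > 4.02/0.07006 = 57.38, i.e. n > 7.575.
The smallest integer satisfying this is n = 8.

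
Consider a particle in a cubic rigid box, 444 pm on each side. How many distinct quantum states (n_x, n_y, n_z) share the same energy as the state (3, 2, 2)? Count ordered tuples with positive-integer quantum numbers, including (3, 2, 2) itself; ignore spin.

The level has n_x² + n_y² + n_z² = 17. The ordered positive-integer solutions are (2, 2, 3), (2, 3, 2), (3, 2, 2).
That gives 3 states.

degeneracy = 3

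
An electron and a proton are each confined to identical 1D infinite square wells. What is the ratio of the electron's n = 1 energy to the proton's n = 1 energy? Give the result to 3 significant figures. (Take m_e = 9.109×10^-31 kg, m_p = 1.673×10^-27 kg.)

1.84×10^3

E_n ∝ 1/m at fixed n and L, so the ratio is m_p/m_e = 1.673×10^-27/9.109×10^-31 = 1.84×10^3.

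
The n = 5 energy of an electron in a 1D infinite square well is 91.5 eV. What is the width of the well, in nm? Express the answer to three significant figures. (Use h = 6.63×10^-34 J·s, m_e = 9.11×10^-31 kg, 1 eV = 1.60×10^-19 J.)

From E_n = n²h²/(8m_eL²), L = n·h/√(8m_eE_n).
E_5 = 91.5 eV = 1.464×10^-17 J, so L = 5·6.63×10^-34/√(8·9.11×10^-31·1.464×10^-17) = 3.21×10^-10 m = 0.321 nm.

L = 0.321 nm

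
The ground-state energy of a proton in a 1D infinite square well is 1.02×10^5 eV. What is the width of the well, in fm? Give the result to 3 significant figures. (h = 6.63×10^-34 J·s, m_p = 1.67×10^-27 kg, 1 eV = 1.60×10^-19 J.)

L = 44.9 fm

From E_n = n²h²/(8m_pL²), L = n·h/√(8m_pE_n).
E_1 = 1.02×10^5 eV = 1.632×10^-14 J, so L = 1·6.63×10^-34/√(8·1.67×10^-27·1.632×10^-14) = 4.49×10^-14 m = 44.9 fm.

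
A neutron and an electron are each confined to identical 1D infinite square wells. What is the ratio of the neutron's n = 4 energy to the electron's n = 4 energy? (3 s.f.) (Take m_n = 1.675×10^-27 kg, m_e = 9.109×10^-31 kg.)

5.44×10^-4

E_n ∝ 1/m at fixed n and L, so the ratio is m_e/m_n = 9.109×10^-31/1.675×10^-27 = 5.44×10^-4.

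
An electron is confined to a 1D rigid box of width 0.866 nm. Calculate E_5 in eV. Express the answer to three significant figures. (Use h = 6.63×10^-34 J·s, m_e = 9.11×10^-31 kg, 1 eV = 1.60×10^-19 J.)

For an infinite well E_n = n²h²/(8m_eL²), so E_1 = h²/(8m_eL²) = (6.63×10^-34)²/(8·9.11×10^-31·(8.66×10^-10 m)²) = 8.042×10^-20 J.
Then E_5 = 5²·E_1 = 25·8.042×10^-20 J = 2.010×10^-18 J.
Converting, E_5 = 2.010×10^-18 J / (1.60×10^-19 J/eV) = 12.6 eV.

E_5 = 12.6 eV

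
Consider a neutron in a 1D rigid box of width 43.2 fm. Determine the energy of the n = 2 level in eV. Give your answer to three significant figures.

For an infinite well E_n = n²h²/(8m_nL²), so E_1 = h²/(8m_nL²) = (6.626×10^-34)²/(8·1.675×10^-27·(4.32×10^-14 m)²) = 1.756×10^-14 J.
Then E_2 = 2²·E_1 = 4·1.756×10^-14 J = 7.024×10^-14 J.
Converting, E_2 = 7.024×10^-14 J / (1.602×10^-19 J/eV) = 4.38×10^5 eV.

E_2 = 4.38×10^5 eV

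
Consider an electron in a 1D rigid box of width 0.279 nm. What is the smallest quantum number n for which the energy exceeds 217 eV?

n = 7

E_1 = h²/(8m_eL²) = 7.740×10^-19 J = 4.831 eV.
Need n² > 217/4.831 = 44.92, i.e. n > 6.702.
The smallest integer satisfying this is n = 7.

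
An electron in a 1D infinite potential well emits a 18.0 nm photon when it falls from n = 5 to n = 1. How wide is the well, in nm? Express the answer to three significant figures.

The photon carries ΔE = hc/λ = 6.626×10^-34·2.998×10^8/1.80×10^-8 m = 1.104×10^-17 J.
Since ΔE = (5² − 1²)E_1, E_1 = 4.600×10^-19 J, and L = h/√(8m_eE_1) = 3.62×10^-10 m = 0.362 nm.

L = 0.362 nm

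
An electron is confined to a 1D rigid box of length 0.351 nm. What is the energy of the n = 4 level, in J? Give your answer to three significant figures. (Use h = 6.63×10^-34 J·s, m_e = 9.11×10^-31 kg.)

E_4 = 7.83×10^-18 J

For an infinite well E_n = n²h²/(8m_eL²), so E_1 = h²/(8m_eL²) = (6.63×10^-34)²/(8·9.11×10^-31·(3.51×10^-10 m)²) = 4.896×10^-19 J.
Then E_4 = 4²·E_1 = 16·4.896×10^-19 J = 7.83×10^-18 J.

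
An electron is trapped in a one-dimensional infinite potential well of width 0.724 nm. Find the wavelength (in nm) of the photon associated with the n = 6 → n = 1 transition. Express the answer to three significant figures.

E_1 = h²/(8m_eL²) = 1.149×10^-19 J, so ΔE = (6² − 1²)E_1 = 4.022×10^-18 J.
λ = hc/ΔE = (6.626×10^-34·2.998×10^8)/4.022×10^-18 = 4.94×10^-8 m = 49.4 nm.

λ = 49.4 nm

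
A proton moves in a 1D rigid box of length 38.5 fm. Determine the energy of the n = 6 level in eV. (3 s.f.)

E_6 = 4.97×10^6 eV

For an infinite well E_n = n²h²/(8m_pL²), so E_1 = h²/(8m_pL²) = (6.626×10^-34)²/(8·1.673×10^-27·(3.85×10^-14 m)²) = 2.213×10^-14 J.
Then E_6 = 6²·E_1 = 36·2.213×10^-14 J = 7.967×10^-13 J.
Converting, E_6 = 7.967×10^-13 J / (1.602×10^-19 J/eV) = 4.97×10^6 eV.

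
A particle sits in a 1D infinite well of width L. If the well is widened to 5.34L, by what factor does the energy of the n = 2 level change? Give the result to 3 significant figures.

0.0351

E_n ∝ 1/L², so the energy scales by 1/5.34² = 0.0351.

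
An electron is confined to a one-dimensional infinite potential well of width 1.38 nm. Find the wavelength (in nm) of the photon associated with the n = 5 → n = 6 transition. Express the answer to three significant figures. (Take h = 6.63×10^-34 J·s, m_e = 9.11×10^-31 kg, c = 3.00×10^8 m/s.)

E_1 = h²/(8m_eL²) = 3.167×10^-20 J, so ΔE = (6² − 5²)E_1 = 3.484×10^-19 J.
λ = hc/ΔE = (6.63×10^-34·3.00×10^8)/3.484×10^-19 = 5.71×10^-7 m = 571 nm.

λ = 571 nm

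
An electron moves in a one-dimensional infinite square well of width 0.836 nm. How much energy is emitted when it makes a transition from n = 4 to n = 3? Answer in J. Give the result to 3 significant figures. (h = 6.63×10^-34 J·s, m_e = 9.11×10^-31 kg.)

|ΔE| = 6.04×10^-19 J

E_1 = h²/(8m_eL²) = 8.630×10^-20 J.
|ΔE| = |4² − 3²|·E_1 = 7·8.630×10^-20 J = 6.04×10^-19 J.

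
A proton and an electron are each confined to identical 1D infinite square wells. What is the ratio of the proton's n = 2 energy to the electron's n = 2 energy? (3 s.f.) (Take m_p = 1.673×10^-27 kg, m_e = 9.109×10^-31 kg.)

E_n ∝ 1/m at fixed n and L, so the ratio is m_e/m_p = 9.109×10^-31/1.673×10^-27 = 5.44×10^-4.

5.44×10^-4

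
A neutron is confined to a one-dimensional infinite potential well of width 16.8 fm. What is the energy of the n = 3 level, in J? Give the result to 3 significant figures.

E_3 = 1.04×10^-12 J

For an infinite well E_n = n²h²/(8m_nL²), so E_1 = h²/(8m_nL²) = (6.626×10^-34)²/(8·1.675×10^-27·(1.68×10^-14 m)²) = 1.161×10^-13 J.
Then E_3 = 3²·E_1 = 9·1.161×10^-13 J = 1.04×10^-12 J.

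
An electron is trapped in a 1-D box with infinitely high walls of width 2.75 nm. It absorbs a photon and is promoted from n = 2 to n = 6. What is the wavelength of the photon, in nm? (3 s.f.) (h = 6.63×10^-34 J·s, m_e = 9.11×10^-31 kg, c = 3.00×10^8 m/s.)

E_1 = h²/(8m_eL²) = 7.975×10^-21 J, so ΔE = (6² − 2²)E_1 = 2.552×10^-19 J.
λ = hc/ΔE = (6.63×10^-34·3.00×10^8)/2.552×10^-19 = 7.79×10^-7 m = 779 nm.

λ = 779 nm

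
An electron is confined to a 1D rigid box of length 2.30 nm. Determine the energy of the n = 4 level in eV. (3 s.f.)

For an infinite well E_n = n²h²/(8m_eL²), so E_1 = h²/(8m_eL²) = (6.626×10^-34)²/(8·9.109×10^-31·(2.30×10^-9 m)²) = 1.139×10^-20 J.
Then E_4 = 4²·E_1 = 16·1.139×10^-20 J = 1.822×10^-19 J.
Converting, E_4 = 1.822×10^-19 J / (1.602×10^-19 J/eV) = 1.14 eV.

E_4 = 1.14 eV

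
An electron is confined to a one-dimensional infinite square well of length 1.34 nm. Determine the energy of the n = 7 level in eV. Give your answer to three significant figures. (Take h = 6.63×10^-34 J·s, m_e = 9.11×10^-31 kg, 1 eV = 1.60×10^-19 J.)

E_7 = 10.3 eV

For an infinite well E_n = n²h²/(8m_eL²), so E_1 = h²/(8m_eL²) = (6.63×10^-34)²/(8·9.11×10^-31·(1.34×10^-9 m)²) = 3.359×10^-20 J.
Then E_7 = 7²·E_1 = 49·3.359×10^-20 J = 1.646×10^-18 J.
Converting, E_7 = 1.646×10^-18 J / (1.60×10^-19 J/eV) = 10.3 eV.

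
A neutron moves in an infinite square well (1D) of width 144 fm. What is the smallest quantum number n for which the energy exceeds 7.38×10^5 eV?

E_1 = h²/(8m_nL²) = 1.580×10^-15 J = 9863 eV.
Need n² > 7.38×10^5/9863 = 74.83, i.e. n > 8.650.
The smallest integer satisfying this is n = 9.

n = 9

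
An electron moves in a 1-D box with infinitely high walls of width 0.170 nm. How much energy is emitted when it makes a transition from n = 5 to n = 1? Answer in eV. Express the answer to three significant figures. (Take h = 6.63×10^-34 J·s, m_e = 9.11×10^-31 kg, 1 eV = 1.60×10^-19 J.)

E_1 = h²/(8m_eL²) = 2.087×10^-18 J.
|ΔE| = |5² − 1²|·E_1 = 24·2.087×10^-18 J = 5.009×10^-17 J = 313 eV.

|ΔE| = 313 eV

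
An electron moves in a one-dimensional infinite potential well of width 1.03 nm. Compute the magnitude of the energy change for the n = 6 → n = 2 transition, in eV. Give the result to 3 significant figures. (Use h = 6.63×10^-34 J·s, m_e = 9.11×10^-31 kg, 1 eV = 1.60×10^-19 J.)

|ΔE| = 11.4 eV

E_1 = h²/(8m_eL²) = 5.685×10^-20 J.
|ΔE| = |6² − 2²|·E_1 = 32·5.685×10^-20 J = 1.819×10^-18 J = 11.4 eV.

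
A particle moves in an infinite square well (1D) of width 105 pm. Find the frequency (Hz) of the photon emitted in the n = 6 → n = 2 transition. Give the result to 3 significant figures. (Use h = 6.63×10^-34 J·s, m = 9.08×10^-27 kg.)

f = 2.65×10^13 Hz

E_1 = h²/(8mL²) = 5.489×10^-22 J and ΔE = (6² − 2²)E_1 = 1.756×10^-20 J.
f = ΔE/h = 1.756×10^-20/6.63×10^-34 = 2.65×10^13 Hz.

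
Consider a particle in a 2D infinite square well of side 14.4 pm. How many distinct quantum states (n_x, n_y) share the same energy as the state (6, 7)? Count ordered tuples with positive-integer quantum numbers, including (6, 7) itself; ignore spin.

degeneracy = 4

The level has n_x² + n_y² = 85. The ordered positive-integer solutions are (2, 9), (6, 7), (7, 6), (9, 2).
That gives 4 states.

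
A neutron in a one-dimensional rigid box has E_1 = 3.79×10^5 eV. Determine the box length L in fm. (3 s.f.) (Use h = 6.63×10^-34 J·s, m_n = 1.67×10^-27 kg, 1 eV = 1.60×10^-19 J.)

From E_n = n²h²/(8m_nL²), L = n·h/√(8m_nE_n).
E_1 = 3.79×10^5 eV = 6.064×10^-14 J, so L = 1·6.63×10^-34/√(8·1.67×10^-27·6.064×10^-14) = 2.33×10^-14 m = 23.3 fm.

L = 23.3 fm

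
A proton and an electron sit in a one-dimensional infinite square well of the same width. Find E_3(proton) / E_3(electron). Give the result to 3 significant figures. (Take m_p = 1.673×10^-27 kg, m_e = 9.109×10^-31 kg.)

E_n ∝ 1/m at fixed n and L, so the ratio is m_e/m_p = 9.109×10^-31/1.673×10^-27 = 5.44×10^-4.

5.44×10^-4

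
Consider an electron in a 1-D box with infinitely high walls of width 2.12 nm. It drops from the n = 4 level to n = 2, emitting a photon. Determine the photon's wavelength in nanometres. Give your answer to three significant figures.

E_1 = h²/(8m_eL²) = 1.341×10^-20 J, so ΔE = (4² − 2²)E_1 = 1.609×10^-19 J.
λ = hc/ΔE = (6.626×10^-34·2.998×10^8)/1.609×10^-19 = 1.23×10^-6 m = 1.23×10^3 nm.

λ = 1.23×10^3 nm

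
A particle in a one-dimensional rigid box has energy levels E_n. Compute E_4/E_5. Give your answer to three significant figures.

0.640

E_n ∝ n², so E_4/E_5 = 4²/5² = 16/25 = 0.640.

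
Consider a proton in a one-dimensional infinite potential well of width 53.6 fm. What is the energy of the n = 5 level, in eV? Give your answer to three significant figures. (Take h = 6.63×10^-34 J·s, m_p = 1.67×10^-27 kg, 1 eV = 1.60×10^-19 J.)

For an infinite well E_n = n²h²/(8m_pL²), so E_1 = h²/(8m_pL²) = (6.63×10^-34)²/(8·1.67×10^-27·(5.36×10^-14 m)²) = 1.145×10^-14 J.
Then E_5 = 5²·E_1 = 25·1.145×10^-14 J = 2.862×10^-13 J.
Converting, E_5 = 2.862×10^-13 J / (1.60×10^-19 J/eV) = 1.79×10^6 eV.

E_5 = 1.79×10^6 eV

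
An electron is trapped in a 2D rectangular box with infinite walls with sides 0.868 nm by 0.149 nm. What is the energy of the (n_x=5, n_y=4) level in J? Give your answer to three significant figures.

For a 2D rectangular well E = (h²/8m_e)·Σ n_i²/L_i² = (6.626×10^-34)²/(8·9.109×10^-31) · [5²/(0.868 nm)² + 4²/(0.149 nm)²].
Evaluating gives E = 4.54×10^-17 J.

E = 4.54×10^-17 J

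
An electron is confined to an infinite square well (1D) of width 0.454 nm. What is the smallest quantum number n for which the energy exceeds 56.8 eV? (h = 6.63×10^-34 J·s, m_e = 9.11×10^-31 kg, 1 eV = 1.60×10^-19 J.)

E_1 = h²/(8m_eL²) = 2.926×10^-19 J = 1.829 eV.
Need n² > 56.8/1.829 = 31.06, i.e. n > 5.573.
The smallest integer satisfying this is n = 6.

n = 6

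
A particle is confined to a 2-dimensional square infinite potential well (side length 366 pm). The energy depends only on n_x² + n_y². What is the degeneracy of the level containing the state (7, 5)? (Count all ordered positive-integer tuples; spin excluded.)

The level has n_x² + n_y² = 74. The ordered positive-integer solutions are (5, 7), (7, 5).
That gives 2 states.

degeneracy = 2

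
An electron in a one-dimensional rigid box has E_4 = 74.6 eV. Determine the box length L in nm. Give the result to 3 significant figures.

L = 0.284 nm

From E_n = n²h²/(8m_eL²), L = n·h/√(8m_eE_n).
E_4 = 74.6 eV = 1.195×10^-17 J, so L = 4·6.626×10^-34/√(8·9.109×10^-31·1.195×10^-17) = 2.84×10^-10 m = 0.284 nm.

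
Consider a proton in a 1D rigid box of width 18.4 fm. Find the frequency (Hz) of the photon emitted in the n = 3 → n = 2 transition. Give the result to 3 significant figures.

E_1 = h²/(8m_pL²) = 9.689×10^-14 J and ΔE = (3² − 2²)E_1 = 4.845×10^-13 J.
f = ΔE/h = 4.845×10^-13/6.626×10^-34 = 7.31×10^20 Hz.

f = 7.31×10^20 Hz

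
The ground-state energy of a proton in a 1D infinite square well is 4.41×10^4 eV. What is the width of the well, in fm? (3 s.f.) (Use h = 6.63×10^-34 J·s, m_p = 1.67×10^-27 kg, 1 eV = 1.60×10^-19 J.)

L = 68.3 fm

From E_n = n²h²/(8m_pL²), L = n·h/√(8m_pE_n).
E_1 = 4.41×10^4 eV = 7.056×10^-15 J, so L = 1·6.63×10^-34/√(8·1.67×10^-27·7.056×10^-15) = 6.83×10^-14 m = 68.3 fm.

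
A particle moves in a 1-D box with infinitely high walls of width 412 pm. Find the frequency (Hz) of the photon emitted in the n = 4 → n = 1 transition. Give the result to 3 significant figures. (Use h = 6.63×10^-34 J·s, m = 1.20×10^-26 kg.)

E_1 = h²/(8mL²) = 2.697×10^-23 J and ΔE = (4² − 1²)E_1 = 4.045×10^-22 J.
f = ΔE/h = 4.045×10^-22/6.63×10^-34 = 6.10×10^11 Hz.

f = 6.10×10^11 Hz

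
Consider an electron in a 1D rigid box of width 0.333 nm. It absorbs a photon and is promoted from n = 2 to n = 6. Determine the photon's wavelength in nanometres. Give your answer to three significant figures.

E_1 = h²/(8m_eL²) = 5.433×10^-19 J, so ΔE = (6² − 2²)E_1 = 1.739×10^-17 J.
λ = hc/ΔE = (6.626×10^-34·2.998×10^8)/1.739×10^-17 = 1.14×10^-8 m = 11.4 nm.

λ = 11.4 nm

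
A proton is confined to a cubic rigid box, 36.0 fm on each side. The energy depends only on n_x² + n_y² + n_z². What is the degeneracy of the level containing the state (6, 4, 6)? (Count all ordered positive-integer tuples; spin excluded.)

The level has n_x² + n_y² + n_z² = 88. The ordered positive-integer solutions are (4, 6, 6), (6, 4, 6), (6, 6, 4).
That gives 3 states.

degeneracy = 3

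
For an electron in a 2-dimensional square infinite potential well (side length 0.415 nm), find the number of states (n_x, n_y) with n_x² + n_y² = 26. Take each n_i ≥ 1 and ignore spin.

degeneracy = 2

The level has n_x² + n_y² = 26. The ordered positive-integer solutions are (1, 5), (5, 1).
That gives 2 states.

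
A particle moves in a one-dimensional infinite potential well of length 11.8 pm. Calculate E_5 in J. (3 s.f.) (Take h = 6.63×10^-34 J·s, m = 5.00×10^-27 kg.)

For an infinite well E_n = n²h²/(8mL²), so E_1 = h²/(8mL²) = (6.63×10^-34)²/(8·5.00×10^-27·(1.18×10^-11 m)²) = 7.892×10^-20 J.
Then E_5 = 5²·E_1 = 25·7.892×10^-20 J = 1.97×10^-18 J.

E_5 = 1.97×10^-18 J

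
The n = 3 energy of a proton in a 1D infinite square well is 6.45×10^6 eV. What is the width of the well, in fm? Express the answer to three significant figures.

L = 16.9 fm

From E_n = n²h²/(8m_pL²), L = n·h/√(8m_pE_n).
E_3 = 6.45×10^6 eV = 1.033×10^-12 J, so L = 3·6.626×10^-34/√(8·1.673×10^-27·1.033×10^-12) = 1.69×10^-14 m = 16.9 fm.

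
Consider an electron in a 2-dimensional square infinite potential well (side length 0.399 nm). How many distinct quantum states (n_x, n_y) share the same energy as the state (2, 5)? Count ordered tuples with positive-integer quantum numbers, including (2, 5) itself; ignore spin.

The level has n_x² + n_y² = 29. The ordered positive-integer solutions are (2, 5), (5, 2).
That gives 2 states.

degeneracy = 2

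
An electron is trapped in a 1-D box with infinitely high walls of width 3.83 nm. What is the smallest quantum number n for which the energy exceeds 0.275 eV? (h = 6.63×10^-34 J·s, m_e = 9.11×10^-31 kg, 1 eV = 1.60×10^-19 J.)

E_1 = h²/(8m_eL²) = 4.112×10^-21 J = 0.02570 eV.
Need n² > 0.275/0.02570 = 10.70, i.e. n > 3.271.
The smallest integer satisfying this is n = 4.

n = 4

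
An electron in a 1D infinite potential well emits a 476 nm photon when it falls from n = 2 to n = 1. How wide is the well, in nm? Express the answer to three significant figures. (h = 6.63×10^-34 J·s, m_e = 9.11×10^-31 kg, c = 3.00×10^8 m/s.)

The photon carries ΔE = hc/λ = 6.63×10^-34·3.00×10^8/4.76×10^-7 m = 4.179×10^-19 J.
Since ΔE = (2² − 1²)E_1, E_1 = 1.393×10^-19 J, and L = h/√(8m_eE_1) = 6.58×10^-10 m = 0.658 nm.

L = 0.658 nm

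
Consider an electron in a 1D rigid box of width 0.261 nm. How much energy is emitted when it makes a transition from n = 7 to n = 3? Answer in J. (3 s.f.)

|ΔE| = 3.54×10^-17 J

E_1 = h²/(8m_eL²) = 8.844×10^-19 J.
|ΔE| = |7² − 3²|·E_1 = 40·8.844×10^-19 J = 3.54×10^-17 J.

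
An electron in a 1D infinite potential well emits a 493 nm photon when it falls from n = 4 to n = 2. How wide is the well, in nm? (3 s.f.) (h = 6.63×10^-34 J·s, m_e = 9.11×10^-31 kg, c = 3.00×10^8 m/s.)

L = 1.34 nm

The photon carries ΔE = hc/λ = 6.63×10^-34·3.00×10^8/4.93×10^-7 m = 4.034×10^-19 J.
Since ΔE = (4² − 2²)E_1, E_1 = 3.362×10^-20 J, and L = h/√(8m_eE_1) = 1.34×10^-9 m = 1.34 nm.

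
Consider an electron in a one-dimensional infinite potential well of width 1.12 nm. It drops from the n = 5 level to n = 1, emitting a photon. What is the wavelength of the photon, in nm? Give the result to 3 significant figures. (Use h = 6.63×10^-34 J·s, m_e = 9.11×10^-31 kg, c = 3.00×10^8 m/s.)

λ = 172 nm

E_1 = h²/(8m_eL²) = 4.808×10^-20 J, so ΔE = (5² − 1²)E_1 = 1.154×10^-18 J.
λ = hc/ΔE = (6.63×10^-34·3.00×10^8)/1.154×10^-18 = 1.72×10^-7 m = 172 nm.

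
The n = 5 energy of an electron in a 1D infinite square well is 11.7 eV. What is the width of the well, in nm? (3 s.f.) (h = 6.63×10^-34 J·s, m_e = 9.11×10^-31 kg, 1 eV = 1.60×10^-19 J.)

From E_n = n²h²/(8m_eL²), L = n·h/√(8m_eE_n).
E_5 = 11.7 eV = 1.872×10^-18 J, so L = 5·6.63×10^-34/√(8·9.11×10^-31·1.872×10^-18) = 8.97×10^-10 m = 0.897 nm.

L = 0.897 nm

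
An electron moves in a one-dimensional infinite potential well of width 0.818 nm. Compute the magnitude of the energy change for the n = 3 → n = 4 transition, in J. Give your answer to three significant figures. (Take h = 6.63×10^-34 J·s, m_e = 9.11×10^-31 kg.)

E_1 = h²/(8m_eL²) = 9.014×10^-20 J.
|ΔE| = |3² − 4²|·E_1 = 7·9.014×10^-20 J = 6.31×10^-19 J.

|ΔE| = 6.31×10^-19 J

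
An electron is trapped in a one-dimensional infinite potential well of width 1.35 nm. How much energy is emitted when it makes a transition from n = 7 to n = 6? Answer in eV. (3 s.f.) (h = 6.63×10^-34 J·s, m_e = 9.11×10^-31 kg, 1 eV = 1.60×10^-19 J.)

E_1 = h²/(8m_eL²) = 3.309×10^-20 J.
|ΔE| = |7² − 6²|·E_1 = 13·3.309×10^-20 J = 4.302×10^-19 J = 2.69 eV.

|ΔE| = 2.69 eV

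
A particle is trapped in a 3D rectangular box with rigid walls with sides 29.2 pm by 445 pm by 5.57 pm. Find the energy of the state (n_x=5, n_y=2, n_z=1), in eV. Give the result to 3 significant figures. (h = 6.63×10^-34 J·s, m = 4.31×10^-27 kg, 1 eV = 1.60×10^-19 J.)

For a 3D rectangular well E = (h²/8m)·Σ n_i²/L_i² = (6.63×10^-34)²/(8·4.31×10^-27) · [5²/(29.2 pm)² + 2²/(445 pm)² + 1²/(5.57 pm)²].
Evaluating gives E = 7.850×10^-19 J = 4.91 eV.

E = 4.91 eV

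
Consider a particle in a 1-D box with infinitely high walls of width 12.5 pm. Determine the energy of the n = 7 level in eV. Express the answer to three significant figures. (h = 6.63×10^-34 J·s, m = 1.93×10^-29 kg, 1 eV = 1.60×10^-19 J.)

For an infinite well E_n = n²h²/(8mL²), so E_1 = h²/(8mL²) = (6.63×10^-34)²/(8·1.93×10^-29·(1.25×10^-11 m)²) = 1.822×10^-17 J.
Then E_7 = 7²·E_1 = 49·1.822×10^-17 J = 8.928×10^-16 J.
Converting, E_7 = 8.928×10^-16 J / (1.60×10^-19 J/eV) = 5.58×10^3 eV.

E_7 = 5.58×10^3 eV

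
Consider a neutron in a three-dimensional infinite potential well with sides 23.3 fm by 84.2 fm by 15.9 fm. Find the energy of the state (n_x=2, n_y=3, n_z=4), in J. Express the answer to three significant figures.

For a 3D rectangular well E = (h²/8m_n)·Σ n_i²/L_i² = (6.626×10^-34)²/(8·1.675×10^-27) · [2²/(23.3 fm)² + 3²/(84.2 fm)² + 4²/(15.9 fm)²].
Evaluating gives E = 2.36×10^-12 J.

E = 2.36×10^-12 J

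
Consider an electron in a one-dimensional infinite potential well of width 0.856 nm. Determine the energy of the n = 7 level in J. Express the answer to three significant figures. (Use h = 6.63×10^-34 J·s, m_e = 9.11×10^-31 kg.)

For an infinite well E_n = n²h²/(8m_eL²), so E_1 = h²/(8m_eL²) = (6.63×10^-34)²/(8·9.11×10^-31·(8.56×10^-10 m)²) = 8.231×10^-20 J.
Then E_7 = 7²·E_1 = 49·8.231×10^-20 J = 4.03×10^-18 J.

E_7 = 4.03×10^-18 J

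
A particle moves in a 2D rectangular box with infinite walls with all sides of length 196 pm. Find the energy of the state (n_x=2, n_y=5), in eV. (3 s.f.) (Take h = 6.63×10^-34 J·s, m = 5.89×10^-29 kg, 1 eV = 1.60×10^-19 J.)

For a 2D rectangular well E = (h²/8m)·Σ n_i²/L_i² = (6.63×10^-34)²/(8·5.89×10^-29) · [2²/(196 pm)² + 5²/(196 pm)²].
Evaluating gives E = 7.042×10^-19 J = 4.40 eV.

E = 4.40 eV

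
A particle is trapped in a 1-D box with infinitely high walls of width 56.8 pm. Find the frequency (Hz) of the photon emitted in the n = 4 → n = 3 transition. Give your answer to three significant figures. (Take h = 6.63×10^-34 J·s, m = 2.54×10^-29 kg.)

E_1 = h²/(8mL²) = 6.705×10^-19 J and ΔE = (4² − 3²)E_1 = 4.694×10^-18 J.
f = ΔE/h = 4.694×10^-18/6.63×10^-34 = 7.08×10^15 Hz.

f = 7.08×10^15 Hz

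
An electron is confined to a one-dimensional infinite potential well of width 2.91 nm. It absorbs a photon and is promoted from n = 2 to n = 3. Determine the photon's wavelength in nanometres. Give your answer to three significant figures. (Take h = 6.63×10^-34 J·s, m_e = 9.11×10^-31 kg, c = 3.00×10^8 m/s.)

λ = 5.59×10^3 nm

E_1 = h²/(8m_eL²) = 7.123×10^-21 J, so ΔE = (3² − 2²)E_1 = 3.561×10^-20 J.
λ = hc/ΔE = (6.63×10^-34·3.00×10^8)/3.561×10^-20 = 5.59×10^-6 m = 5.59×10^3 nm.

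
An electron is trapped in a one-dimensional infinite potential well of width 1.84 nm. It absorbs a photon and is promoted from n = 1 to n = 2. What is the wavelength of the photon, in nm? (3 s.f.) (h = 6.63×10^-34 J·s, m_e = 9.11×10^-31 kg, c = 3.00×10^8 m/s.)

λ = 3.72×10^3 nm

E_1 = h²/(8m_eL²) = 1.781×10^-20 J, so ΔE = (2² − 1²)E_1 = 5.343×10^-20 J.
λ = hc/ΔE = (6.63×10^-34·3.00×10^8)/5.343×10^-20 = 3.72×10^-6 m = 3.72×10^3 nm.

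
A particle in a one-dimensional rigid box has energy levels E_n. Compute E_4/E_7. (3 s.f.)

0.327

E_n ∝ n², so E_4/E_7 = 4²/7² = 16/49 = 0.327.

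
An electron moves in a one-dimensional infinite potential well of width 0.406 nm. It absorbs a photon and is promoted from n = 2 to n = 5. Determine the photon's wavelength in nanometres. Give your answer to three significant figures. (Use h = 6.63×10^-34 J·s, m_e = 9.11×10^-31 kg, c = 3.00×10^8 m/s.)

E_1 = h²/(8m_eL²) = 3.659×10^-19 J, so ΔE = (5² − 2²)E_1 = 7.684×10^-18 J.
λ = hc/ΔE = (6.63×10^-34·3.00×10^8)/7.684×10^-18 = 2.59×10^-8 m = 25.9 nm.

λ = 25.9 nm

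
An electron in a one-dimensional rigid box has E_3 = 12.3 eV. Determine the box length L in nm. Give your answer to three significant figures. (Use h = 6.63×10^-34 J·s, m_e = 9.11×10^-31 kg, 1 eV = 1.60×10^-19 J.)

L = 0.525 nm

From E_n = n²h²/(8m_eL²), L = n·h/√(8m_eE_n).
E_3 = 12.3 eV = 1.968×10^-18 J, so L = 3·6.63×10^-34/√(8·9.11×10^-31·1.968×10^-18) = 5.25×10^-10 m = 0.525 nm.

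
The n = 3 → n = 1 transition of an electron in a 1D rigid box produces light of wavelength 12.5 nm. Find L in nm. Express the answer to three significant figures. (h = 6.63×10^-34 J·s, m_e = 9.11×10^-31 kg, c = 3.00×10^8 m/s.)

The photon carries ΔE = hc/λ = 6.63×10^-34·3.00×10^8/1.25×10^-8 m = 1.591×10^-17 J.
Since ΔE = (3² − 1²)E_1, E_1 = 1.989×10^-18 J, and L = h/√(8m_eE_1) = 1.74×10^-10 m = 0.174 nm.

L = 0.174 nm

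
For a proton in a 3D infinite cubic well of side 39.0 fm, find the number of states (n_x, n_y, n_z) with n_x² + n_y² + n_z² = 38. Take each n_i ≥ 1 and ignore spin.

degeneracy = 9

The level has n_x² + n_y² + n_z² = 38. The ordered positive-integer solutions are (1, 1, 6), (1, 6, 1), (2, 3, 5), (2, 5, 3), (3, 2, 5), (3, 5, 2), (5, 2, 3), (5, 3, 2), (6, 1, 1).
That gives 9 states.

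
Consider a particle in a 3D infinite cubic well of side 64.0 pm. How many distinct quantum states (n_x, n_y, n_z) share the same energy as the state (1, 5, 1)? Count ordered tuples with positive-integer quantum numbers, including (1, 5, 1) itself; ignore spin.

degeneracy = 4

The level has n_x² + n_y² + n_z² = 27. The ordered positive-integer solutions are (1, 1, 5), (1, 5, 1), (3, 3, 3), (5, 1, 1).
That gives 4 states.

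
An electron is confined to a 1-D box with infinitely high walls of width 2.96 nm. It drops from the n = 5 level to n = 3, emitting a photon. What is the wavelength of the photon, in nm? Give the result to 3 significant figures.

E_1 = h²/(8m_eL²) = 6.876×10^-21 J, so ΔE = (5² − 3²)E_1 = 1.100×10^-19 J.
λ = hc/ΔE = (6.626×10^-34·2.998×10^8)/1.100×10^-19 = 1.81×10^-6 m = 1.81×10^3 nm.

λ = 1.81×10^3 nm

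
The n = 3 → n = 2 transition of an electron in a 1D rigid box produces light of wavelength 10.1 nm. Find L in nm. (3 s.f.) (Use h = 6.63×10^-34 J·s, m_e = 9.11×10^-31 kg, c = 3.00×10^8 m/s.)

The photon carries ΔE = hc/λ = 6.63×10^-34·3.00×10^8/1.01×10^-8 m = 1.969×10^-17 J.
Since ΔE = (3² − 2²)E_1, E_1 = 3.938×10^-18 J, and L = h/√(8m_eE_1) = 1.24×10^-10 m = 0.124 nm.

L = 0.124 nm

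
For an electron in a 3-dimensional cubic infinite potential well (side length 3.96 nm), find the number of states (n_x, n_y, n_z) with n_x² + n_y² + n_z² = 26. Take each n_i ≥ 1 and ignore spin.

degeneracy = 6

The level has n_x² + n_y² + n_z² = 26. The ordered positive-integer solutions are (1, 3, 4), (1, 4, 3), (3, 1, 4), (3, 4, 1), (4, 1, 3), (4, 3, 1).
That gives 6 states.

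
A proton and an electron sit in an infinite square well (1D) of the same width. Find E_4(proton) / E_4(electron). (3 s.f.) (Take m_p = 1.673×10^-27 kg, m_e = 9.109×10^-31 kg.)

E_n ∝ 1/m at fixed n and L, so the ratio is m_e/m_p = 9.109×10^-31/1.673×10^-27 = 5.44×10^-4.

5.44×10^-4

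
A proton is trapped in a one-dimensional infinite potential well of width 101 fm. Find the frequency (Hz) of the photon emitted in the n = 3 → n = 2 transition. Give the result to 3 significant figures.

E_1 = h²/(8m_pL²) = 3.216×10^-15 J and ΔE = (3² − 2²)E_1 = 1.608×10^-14 J.
f = ΔE/h = 1.608×10^-14/6.626×10^-34 = 2.43×10^19 Hz.

f = 2.43×10^19 Hz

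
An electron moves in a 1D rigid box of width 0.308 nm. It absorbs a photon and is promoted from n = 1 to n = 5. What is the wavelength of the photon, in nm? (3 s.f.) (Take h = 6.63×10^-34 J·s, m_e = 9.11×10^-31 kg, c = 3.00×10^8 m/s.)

λ = 13.0 nm

E_1 = h²/(8m_eL²) = 6.358×10^-19 J, so ΔE = (5² − 1²)E_1 = 1.526×10^-17 J.
λ = hc/ΔE = (6.63×10^-34·3.00×10^8)/1.526×10^-17 = 1.30×10^-8 m = 13.0 nm.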